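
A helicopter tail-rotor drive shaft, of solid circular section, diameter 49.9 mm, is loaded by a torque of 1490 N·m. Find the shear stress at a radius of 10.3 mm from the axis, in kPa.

25200 kPa

J = πd⁴/32 = π(0.0499)⁴/32 = 6.087×10^-7 m⁴.
Shear stress varies linearly with radius: τ = T·r/J = 1490 × 0.0103 / 6.087×10^-7 = 2.521×10^7 Pa.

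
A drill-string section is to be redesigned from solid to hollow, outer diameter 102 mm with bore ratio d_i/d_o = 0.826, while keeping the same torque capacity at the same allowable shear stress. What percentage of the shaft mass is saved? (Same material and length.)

51.8 %

Equal τ_max and T ⇒ the solid shaft needs d_s³ = d_o³(1−k⁴), so d_s = 102·(1−0.826⁴)^(1/3) = 82.78 mm.
Area ratio A_h/A_s = d_o²(1−k²)/d_s² = (1−k²)/(1−k⁴)^(2/3) = 0.4824.
Mass saving = 1 − 0.4824 = 51.8 %.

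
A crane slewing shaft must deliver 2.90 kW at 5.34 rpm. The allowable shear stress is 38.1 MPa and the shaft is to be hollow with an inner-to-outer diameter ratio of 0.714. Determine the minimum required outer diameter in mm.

97.8 mm

ω = 2π·5.34/60 = 0.5592 rad/s, so T = P/ω = 2.90×10³ / 0.5592 = 5186 N·m.
For a hollow shaft with d_i/d_o = 0.714: τ_max = 16T/(π d_o³ (1−k⁴)), so d_o = [16T/(π τ_allow (1−k⁴))]^(1/3) = [16·5186/(π·3.81×10^7·0.7401)]^(1/3) = 0.09784 m.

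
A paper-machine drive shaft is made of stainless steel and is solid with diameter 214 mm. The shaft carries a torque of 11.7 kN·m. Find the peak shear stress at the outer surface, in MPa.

6.08 MPa

J = πd⁴/32 = π(0.214)⁴/32 = 2.059×10^-4 m⁴.
τ_max = T·r/J = 11700 × 0.107 / 2.059×10^-4 = 6.080×10^6 Pa.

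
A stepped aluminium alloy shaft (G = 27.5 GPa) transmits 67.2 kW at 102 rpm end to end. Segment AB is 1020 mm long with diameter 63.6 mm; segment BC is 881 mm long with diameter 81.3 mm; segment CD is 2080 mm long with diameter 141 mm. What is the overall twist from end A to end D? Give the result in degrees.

ω = 2π·102/60 = 10.68 rad/s, so T = P/ω = 67.2×10³ / 10.68 = 6291 N·m.
J_AB = π(0.0636)⁴/32 = 1.61×10^-6 m⁴; J_BC = π(0.0813)⁴/32 = 4.29×10^-6 m⁴; J_CD = π(0.141)⁴/32 = 3.88×10^-5 m⁴.
θ = (T/G)·Σ L_i/J_i = (6291/27.5×10⁹)·(1.02/1.61×10^-6 + 0.881/4.29×10^-6 + 2.08/3.88×10^-5) = 0.2045 rad.

11.7°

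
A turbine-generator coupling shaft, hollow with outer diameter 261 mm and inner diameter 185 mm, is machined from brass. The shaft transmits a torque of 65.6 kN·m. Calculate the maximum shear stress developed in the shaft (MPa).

25.1 MPa

J = π(d_o⁴ − d_i⁴)/32 = π(0.261⁴ − 0.185⁴)/32 = 3.406×10^-4 m⁴.
τ_max = T·r/J = 65600 × 0.131 / 3.406×10^-4 = 2.514×10^7 Pa.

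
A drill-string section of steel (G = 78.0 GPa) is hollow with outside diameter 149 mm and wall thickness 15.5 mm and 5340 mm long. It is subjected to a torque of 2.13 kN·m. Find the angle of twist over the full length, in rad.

0.00497 rad

J = π(d_o⁴ − d_i⁴)/32 = π(0.149⁴ − 0.118⁴)/32 = 2.935×10^-5 m⁴.
θ = T·L/(G·J) = 2130 × 5.34 / (78.0×10⁹ × 2.935×10^-5) = 4.968×10^-3 rad.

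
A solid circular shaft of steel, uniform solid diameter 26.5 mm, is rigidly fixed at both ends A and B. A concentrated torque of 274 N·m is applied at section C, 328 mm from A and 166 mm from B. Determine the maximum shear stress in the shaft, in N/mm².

49.8 N/mm²

With uniform GJ and both ends fixed, compatibility θ_AC = θ_CB gives T_A·a = T_B·b, together with T_A + T_B = T₀.
T_A = T₀·b/(a+b) = 274.0·166/494.0 = 92.07 N·m; T_B = 181.9 N·m.
τ in each portion: τ_AC = 2.52×10^7 Pa, τ_CB = 4.98×10^7 Pa; maximum is in CB.
τ_max = T_CB·r/J = 181.9·0.0132/4.84×10^-8 = 4.979×10^7 Pa.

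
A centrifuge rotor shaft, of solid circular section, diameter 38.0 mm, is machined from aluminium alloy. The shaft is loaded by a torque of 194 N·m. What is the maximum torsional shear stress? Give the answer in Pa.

J = πd⁴/32 = π(0.0380)⁴/32 = 2.047×10^-7 m⁴.
τ_max = T·r/J = 194.0 × 0.0190 / 2.047×10^-7 = 1.801×10^7 Pa.

1.80e7 Pa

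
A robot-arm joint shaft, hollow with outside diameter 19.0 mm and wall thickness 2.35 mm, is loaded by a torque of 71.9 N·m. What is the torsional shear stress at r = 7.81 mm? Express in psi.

J = π(d_o⁴ − d_i⁴)/32 = π(0.0190⁴ − 0.0143⁴)/32 = 8.689×10^-9 m⁴.
Shear stress varies linearly with radius: τ = T·r/J = 71.90 × 0.00781 / 8.689×10^-9 = 6.463×10^7 Pa.

9370 psi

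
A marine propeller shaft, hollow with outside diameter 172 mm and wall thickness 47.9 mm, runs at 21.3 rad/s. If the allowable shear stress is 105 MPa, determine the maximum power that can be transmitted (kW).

2150 kW

J = π(d_o⁴ − d_i⁴)/32 = π(0.172⁴ − 0.0762⁴)/32 = 8.261×10^-5 m⁴.
T_max = τ_allow·J/r = 1.05×10^8 × 8.261×10^-5 / 0.0860 = 100900 N·m.
ω = 21.3 rad/s, so P_max = T_max·ω = 2.148×10^6 W.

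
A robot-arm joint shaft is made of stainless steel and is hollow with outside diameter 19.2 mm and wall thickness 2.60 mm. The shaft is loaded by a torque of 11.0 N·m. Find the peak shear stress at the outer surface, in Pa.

J = π(d_o⁴ − d_i⁴)/32 = π(0.0192⁴ − 0.0140⁴)/32 = 9.570×10^-9 m⁴.
τ_max = T·r/J = 11.00 × 0.00960 / 9.570×10^-9 = 1.103×10^7 Pa.

1.10e7 Pa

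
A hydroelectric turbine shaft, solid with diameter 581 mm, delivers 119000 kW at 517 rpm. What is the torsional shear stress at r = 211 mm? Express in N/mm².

ω = 2π·517/60 = 54.14 rad/s, so T = P/ω = 119000×10³ / 54.14 = 2.198e6 N·m.
J = πd⁴/32 = π(0.581)⁴/32 = 0.01119 m⁴.
Shear stress varies linearly with radius: τ = T·r/J = 2.198e6 × 0.211 / 0.01119 = 4.146×10^7 Pa.

41.5 N/mm²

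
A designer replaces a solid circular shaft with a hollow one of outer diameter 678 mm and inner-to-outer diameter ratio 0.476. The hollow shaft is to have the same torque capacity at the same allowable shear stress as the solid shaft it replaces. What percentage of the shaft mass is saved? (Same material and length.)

19.9 %

Equal τ_max and T ⇒ the solid shaft needs d_s³ = d_o³(1−k⁴), so d_s = 678·(1−0.476⁴)^(1/3) = 666.2 mm.
Area ratio A_h/A_s = d_o²(1−k²)/d_s² = (1−k²)/(1−k⁴)^(2/3) = 0.8011.
Mass saving = 1 − 0.8011 = 19.9 %.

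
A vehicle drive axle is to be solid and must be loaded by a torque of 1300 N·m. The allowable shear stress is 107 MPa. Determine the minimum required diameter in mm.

For a solid shaft τ_max = 16T/(πd³), so d = (16T/(π τ_allow))^(1/3) = (16·1300/(π·1.07×10^8))^(1/3) = 0.03955 m.

39.6 mm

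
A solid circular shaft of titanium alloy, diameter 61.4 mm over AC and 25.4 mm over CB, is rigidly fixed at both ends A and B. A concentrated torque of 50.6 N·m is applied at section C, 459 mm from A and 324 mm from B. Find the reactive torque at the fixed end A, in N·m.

48.6 N·m

Compatibility: T_A·a/J_AC = T_B·b/J_CB with T_A + T_B = T₀.
J_AC = 1.40×10^-6 m⁴, J_CB = 4.09×10^-8 m⁴, so T_A = T₀·(J_AC/a)/((J_AC/a)+(J_CB/b)) = 48.58 N·m, T_B = 2.016 N·m.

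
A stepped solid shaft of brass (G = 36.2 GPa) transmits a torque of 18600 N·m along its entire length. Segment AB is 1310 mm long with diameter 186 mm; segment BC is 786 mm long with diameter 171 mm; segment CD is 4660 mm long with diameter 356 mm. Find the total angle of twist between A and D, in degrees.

J_AB = π(0.186)⁴/32 = 1.18×10^-4 m⁴; J_BC = π(0.171)⁴/32 = 8.39×10^-5 m⁴; J_CD = π(0.356)⁴/32 = 1.58×10^-3 m⁴.
θ = (T/G)·Σ L_i/J_i = (18600/36.2×10⁹)·(1.31/1.18×10^-4 + 0.786/8.39×10^-5 + 4.66/1.58×10^-3) = 0.01206 rad.

0.691°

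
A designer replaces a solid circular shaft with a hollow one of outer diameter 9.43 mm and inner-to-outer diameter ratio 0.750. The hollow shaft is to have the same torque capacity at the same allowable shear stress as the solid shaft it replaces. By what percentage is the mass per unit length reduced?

Equal τ_max and T ⇒ the solid shaft needs d_s³ = d_o³(1−k⁴), so d_s = 9.43·(1−0.750⁴)^(1/3) = 8.307 mm.
Area ratio A_h/A_s = d_o²(1−k²)/d_s² = (1−k²)/(1−k⁴)^(2/3) = 0.5638.
Mass saving = 1 − 0.5638 = 43.6 %.

43.6 %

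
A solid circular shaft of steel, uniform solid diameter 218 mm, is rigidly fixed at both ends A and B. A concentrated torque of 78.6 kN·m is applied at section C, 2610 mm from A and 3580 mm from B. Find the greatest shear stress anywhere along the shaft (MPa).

With uniform GJ and both ends fixed, compatibility θ_AC = θ_CB gives T_A·a = T_B·b, together with T_A + T_B = T₀.
T_A = T₀·b/(a+b) = 78600·3580/6190 = 45460 N·m; T_B = 33140 N·m.
τ in each portion: τ_AC = 2.23×10^7 Pa, τ_CB = 1.63×10^7 Pa; maximum is in AC.
τ_max = T_AC·r/J = 45460·0.109/2.22×10^-4 = 2.235×10^7 Pa.

22.3 MPa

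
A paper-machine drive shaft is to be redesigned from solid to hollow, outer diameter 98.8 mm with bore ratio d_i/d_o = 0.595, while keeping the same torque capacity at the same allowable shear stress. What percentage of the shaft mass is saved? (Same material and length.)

29.4 %

Equal τ_max and T ⇒ the solid shaft needs d_s³ = d_o³(1−k⁴), so d_s = 98.8·(1−0.595⁴)^(1/3) = 94.49 mm.
Area ratio A_h/A_s = d_o²(1−k²)/d_s² = (1−k²)/(1−k⁴)^(2/3) = 0.7063.
Mass saving = 1 − 0.7063 = 29.4 %.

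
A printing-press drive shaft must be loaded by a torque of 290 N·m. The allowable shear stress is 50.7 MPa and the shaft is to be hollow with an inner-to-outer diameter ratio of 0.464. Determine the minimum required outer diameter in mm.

31.3 mm

For a hollow shaft with d_i/d_o = 0.464: τ_max = 16T/(π d_o³ (1−k⁴)), so d_o = [16T/(π τ_allow (1−k⁴))]^(1/3) = [16·290.0/(π·5.07×10^7·0.9536)]^(1/3) = 0.03126 m.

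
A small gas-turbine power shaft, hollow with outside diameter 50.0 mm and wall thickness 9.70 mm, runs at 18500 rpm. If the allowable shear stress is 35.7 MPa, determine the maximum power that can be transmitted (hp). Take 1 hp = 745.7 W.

J = π(d_o⁴ − d_i⁴)/32 = π(0.0500⁴ − 0.0306⁴)/32 = 5.275×10^-7 m⁴.
T_max = τ_allow·J/r = 3.57×10^7 × 5.275×10^-7 / 0.0250 = 753.3 N·m.
ω = 2π·18500/60 = 1937 rad/s, so P_max = T_max·ω = 1.459×10^6 W.

1960 hp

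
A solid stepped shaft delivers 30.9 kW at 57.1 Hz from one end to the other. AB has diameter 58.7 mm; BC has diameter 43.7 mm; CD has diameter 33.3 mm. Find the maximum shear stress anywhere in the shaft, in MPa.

11.9 MPa

ω = 2π·57.1 = 358.8 rad/s, so T = P/ω = 30.9×10³ / 358.8 = 86.13 N·m.
Under the same torque, τ_max = 16T/(πd³) is largest where d is smallest — segment CD (d = 33.3 mm).
τ_max = 16·86.13/(π·(0.0333)³) = 1.188×10^7 Pa.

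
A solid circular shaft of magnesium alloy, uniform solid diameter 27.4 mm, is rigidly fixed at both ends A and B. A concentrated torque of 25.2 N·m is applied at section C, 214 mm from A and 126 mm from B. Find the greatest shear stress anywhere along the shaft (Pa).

3.93e6 Pa

With uniform GJ and both ends fixed, compatibility θ_AC = θ_CB gives T_A·a = T_B·b, together with T_A + T_B = T₀.
T_A = T₀·b/(a+b) = 25.20·126/340.0 = 9.339 N·m; T_B = 15.86 N·m.
τ in each portion: τ_AC = 2.31×10^6 Pa, τ_CB = 3.93×10^6 Pa; maximum is in CB.
τ_max = T_CB·r/J = 15.86·0.0137/5.53×10^-8 = 3.927×10^6 Pa.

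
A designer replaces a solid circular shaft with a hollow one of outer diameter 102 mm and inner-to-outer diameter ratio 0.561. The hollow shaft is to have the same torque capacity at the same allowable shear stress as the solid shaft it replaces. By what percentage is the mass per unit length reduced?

26.5 %

Equal τ_max and T ⇒ the solid shaft needs d_s³ = d_o³(1−k⁴), so d_s = 102·(1−0.561⁴)^(1/3) = 98.51 mm.
Area ratio A_h/A_s = d_o²(1−k²)/d_s² = (1−k²)/(1−k⁴)^(2/3) = 0.7346.
Mass saving = 1 − 0.7346 = 26.5 %.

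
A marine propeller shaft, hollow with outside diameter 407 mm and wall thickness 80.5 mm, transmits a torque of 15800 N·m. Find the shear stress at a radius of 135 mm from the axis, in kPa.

J = π(d_o⁴ − d_i⁴)/32 = π(0.407⁴ − 0.246⁴)/32 = 2.334×10^-3 m⁴.
Shear stress varies linearly with radius: τ = T·r/J = 15800 × 0.135 / 2.334×10^-3 = 9.137×10^5 Pa.

914 kPa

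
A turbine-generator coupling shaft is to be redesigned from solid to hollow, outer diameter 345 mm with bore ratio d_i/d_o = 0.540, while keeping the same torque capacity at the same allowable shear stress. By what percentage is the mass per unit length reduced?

24.8 %

Equal τ_max and T ⇒ the solid shaft needs d_s³ = d_o³(1−k⁴), so d_s = 345·(1−0.540⁴)^(1/3) = 334.9 mm.
Area ratio A_h/A_s = d_o²(1−k²)/d_s² = (1−k²)/(1−k⁴)^(2/3) = 0.7516.
Mass saving = 1 − 0.7516 = 24.8 %.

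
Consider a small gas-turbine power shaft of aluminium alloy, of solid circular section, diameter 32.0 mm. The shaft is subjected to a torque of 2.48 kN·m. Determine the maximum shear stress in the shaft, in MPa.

J = πd⁴/32 = π(0.0320)⁴/32 = 1.029×10^-7 m⁴.
τ_max = T·r/J = 2480 × 0.0160 / 1.029×10^-7 = 3.855×10^8 Pa.

385 MPa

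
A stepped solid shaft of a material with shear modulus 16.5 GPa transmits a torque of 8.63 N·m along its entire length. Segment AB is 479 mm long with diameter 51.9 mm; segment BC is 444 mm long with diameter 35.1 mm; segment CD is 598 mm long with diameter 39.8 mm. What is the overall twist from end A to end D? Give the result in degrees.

J_AB = π(0.0519)⁴/32 = 7.12×10^-7 m⁴; J_BC = π(0.0351)⁴/32 = 1.49×10^-7 m⁴; J_CD = π(0.0398)⁴/32 = 2.46×10^-7 m⁴.
θ = (T/G)·Σ L_i/J_i = (8.630/16.5×10⁹)·(0.479/7.12×10^-7 + 0.444/1.49×10^-7 + 0.598/2.46×10^-7) = 3.180×10^-3 rad.

0.182°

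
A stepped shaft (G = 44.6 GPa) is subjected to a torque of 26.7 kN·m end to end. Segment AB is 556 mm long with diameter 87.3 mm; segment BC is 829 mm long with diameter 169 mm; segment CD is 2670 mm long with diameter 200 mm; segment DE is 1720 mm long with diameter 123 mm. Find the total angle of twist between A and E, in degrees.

J_AB = π(0.0873)⁴/32 = 5.70×10^-6 m⁴; J_BC = π(0.169)⁴/32 = 8.01×10^-5 m⁴; J_CD = π(0.200)⁴/32 = 1.57×10^-4 m⁴; J_DE = π(0.123)⁴/32 = 2.25×10^-5 m⁴.
θ = (T/G)·Σ L_i/J_i = (26700/44.6×10⁹)·(0.556/5.70×10^-6 + 0.829/8.01×10^-5 + 2.67/1.57×10^-4 + 1.72/2.25×10^-5) = 0.1206 rad.

6.91°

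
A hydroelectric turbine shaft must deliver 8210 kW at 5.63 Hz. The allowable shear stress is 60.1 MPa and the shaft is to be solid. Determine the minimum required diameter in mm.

ω = 2π·5.63 = 35.37 rad/s, so T = P/ω = 8210×10³ / 35.37 = 232100 N·m.
For a solid shaft τ_max = 16T/(πd³), so d = (16T/(π τ_allow))^(1/3) = (16·232100/(π·6.01×10^7))^(1/3) = 0.2699 m.

270 mm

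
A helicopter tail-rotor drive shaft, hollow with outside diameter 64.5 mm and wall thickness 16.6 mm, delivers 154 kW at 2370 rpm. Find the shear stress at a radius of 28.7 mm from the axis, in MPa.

ω = 2π·2370/60 = 248.2 rad/s, so T = P/ω = 154×10³ / 248.2 = 620.5 N·m.
J = π(d_o⁴ − d_i⁴)/32 = π(0.0645⁴ − 0.0313⁴)/32 = 1.605×10^-6 m⁴.
Shear stress varies linearly with radius: τ = T·r/J = 620.5 × 0.0287 / 1.605×10^-6 = 1.110×10^7 Pa.

11.1 MPa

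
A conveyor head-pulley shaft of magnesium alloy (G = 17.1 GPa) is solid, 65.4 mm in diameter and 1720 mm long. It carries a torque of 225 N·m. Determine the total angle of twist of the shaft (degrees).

J = πd⁴/32 = π(0.0654)⁴/32 = 1.796×10^-6 m⁴.
θ = T·L/(G·J) = 225.0 × 1.72 / (17.1×10⁹ × 1.796×10^-6) = 0.01260 rad.

0.722°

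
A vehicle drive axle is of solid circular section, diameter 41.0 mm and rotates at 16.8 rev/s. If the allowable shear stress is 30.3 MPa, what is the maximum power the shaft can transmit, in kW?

J = πd⁴/32 = π(0.0410)⁴/32 = 2.774×10^-7 m⁴.
T_max = τ_allow·J/r = 3.03×10^7 × 2.774×10^-7 / 0.0205 = 410.0 N·m.
ω = 2π·16.8 = 105.6 rad/s, so P_max = T_max·ω = 4.328×10^4 W.

43.3 kW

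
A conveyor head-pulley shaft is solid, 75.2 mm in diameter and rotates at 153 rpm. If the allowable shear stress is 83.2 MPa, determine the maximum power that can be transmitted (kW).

J = πd⁴/32 = π(0.0752)⁴/32 = 3.140×10^-6 m⁴.
T_max = τ_allow·J/r = 8.32×10^7 × 3.140×10^-6 / 0.0376 = 6947 N·m.
ω = 2π·153/60 = 16.02 rad/s, so P_max = T_max·ω = 1.113×10^5 W.

111 kW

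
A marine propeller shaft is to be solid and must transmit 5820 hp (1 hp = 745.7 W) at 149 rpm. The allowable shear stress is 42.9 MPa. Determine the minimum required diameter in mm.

321 mm

ω = 2π·149/60 = 15.60 rad/s, so T = P/ω = 5820×745.7 / 15.60 = 278100 N·m.
For a solid shaft τ_max = 16T/(πd³), so d = (16T/(π τ_allow))^(1/3) = (16·278100/(π·4.29×10^7))^(1/3) = 0.3208 m.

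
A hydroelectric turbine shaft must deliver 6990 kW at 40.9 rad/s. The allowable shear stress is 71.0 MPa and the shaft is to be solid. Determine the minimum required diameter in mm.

231 mm

ω = 40.9 rad/s, so T = P/ω = 6990×10³ / 40.90 = 170900 N·m.
For a solid shaft τ_max = 16T/(πd³), so d = (16T/(π τ_allow))^(1/3) = (16·170900/(π·7.10×10^7))^(1/3) = 0.2306 m.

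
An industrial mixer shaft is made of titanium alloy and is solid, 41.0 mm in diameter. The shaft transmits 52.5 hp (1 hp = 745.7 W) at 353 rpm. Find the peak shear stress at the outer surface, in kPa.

78300 kPa

ω = 2π·353/60 = 36.97 rad/s, so T = P/ω = 52.5×745.7 / 36.97 = 1059 N·m.
J = πd⁴/32 = π(0.0410)⁴/32 = 2.774×10^-7 m⁴.
τ_max = T·r/J = 1059 × 0.0205 / 2.774×10^-7 = 7.826×10^7 Pa.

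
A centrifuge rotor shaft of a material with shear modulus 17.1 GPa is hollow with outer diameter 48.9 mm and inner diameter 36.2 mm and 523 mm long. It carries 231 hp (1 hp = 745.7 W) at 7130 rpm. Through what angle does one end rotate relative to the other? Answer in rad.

ω = 2π·7130/60 = 746.7 rad/s, so T = P/ω = 231×745.7 / 746.7 = 230.7 N·m.
J = π(d_o⁴ − d_i⁴)/32 = π(0.0489⁴ − 0.0362⁴)/32 = 3.928×10^-7 m⁴.
θ = T·L/(G·J) = 230.7 × 0.523 / (17.1×10⁹ × 3.928×10^-7) = 0.01797 rad.

0.0180 rad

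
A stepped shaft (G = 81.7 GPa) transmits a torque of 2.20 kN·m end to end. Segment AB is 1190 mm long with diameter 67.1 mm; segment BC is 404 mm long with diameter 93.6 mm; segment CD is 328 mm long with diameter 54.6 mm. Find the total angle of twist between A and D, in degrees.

1.59°

J_AB = π(0.0671)⁴/32 = 1.99×10^-6 m⁴; J_BC = π(0.0936)⁴/32 = 7.54×10^-6 m⁴; J_CD = π(0.0546)⁴/32 = 8.73×10^-7 m⁴.
θ = (T/G)·Σ L_i/J_i = (2200/81.7×10⁹)·(1.19/1.99×10^-6 + 0.404/7.54×10^-6 + 0.328/8.73×10^-7) = 0.02767 rad.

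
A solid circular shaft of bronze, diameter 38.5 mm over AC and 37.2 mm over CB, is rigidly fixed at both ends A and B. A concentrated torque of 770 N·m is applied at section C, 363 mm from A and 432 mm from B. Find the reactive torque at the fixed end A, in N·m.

Compatibility: T_A·a/J_AC = T_B·b/J_CB with T_A + T_B = T₀.
J_AC = 2.16×10^-7 m⁴, J_CB = 1.88×10^-7 m⁴, so T_A = T₀·(J_AC/a)/((J_AC/a)+(J_CB/b)) = 444.5 N·m, T_B = 325.5 N·m.

444 N·m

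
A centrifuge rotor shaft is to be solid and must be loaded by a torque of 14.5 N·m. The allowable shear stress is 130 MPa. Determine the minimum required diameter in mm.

For a solid shaft τ_max = 16T/(πd³), so d = (16T/(π τ_allow))^(1/3) = (16·14.50/(π·1.30×10^8))^(1/3) = 0.008282 m.

8.28 mm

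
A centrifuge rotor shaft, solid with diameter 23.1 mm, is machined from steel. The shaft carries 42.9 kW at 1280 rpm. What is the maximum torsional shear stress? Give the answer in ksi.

ω = 2π·1280/60 = 134.0 rad/s, so T = P/ω = 42.9×10³ / 134.0 = 320.1 N·m.
J = πd⁴/32 = π(0.0231)⁴/32 = 2.795×10^-8 m⁴.
τ_max = T·r/J = 320.1 × 0.0116 / 2.795×10^-8 = 1.322×10^8 Pa.

19.2 ksi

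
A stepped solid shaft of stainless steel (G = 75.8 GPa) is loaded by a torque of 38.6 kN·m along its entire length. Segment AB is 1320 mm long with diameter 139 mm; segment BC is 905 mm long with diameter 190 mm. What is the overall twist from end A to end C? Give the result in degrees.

J_AB = π(0.139)⁴/32 = 3.66×10^-5 m⁴; J_BC = π(0.190)⁴/32 = 1.28×10^-4 m⁴.
θ = (T/G)·Σ L_i/J_i = (38600/75.8×10⁹)·(1.32/3.66×10^-5 + 0.905/1.28×10^-4) = 0.02194 rad.

1.26°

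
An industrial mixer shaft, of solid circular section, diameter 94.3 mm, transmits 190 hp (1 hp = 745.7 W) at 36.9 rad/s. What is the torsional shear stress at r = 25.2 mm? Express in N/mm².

12.5 N/mm²

ω = 36.9 rad/s, so T = P/ω = 190×745.7 / 36.90 = 3840 N·m.
J = πd⁴/32 = π(0.0943)⁴/32 = 7.763×10^-6 m⁴.
Shear stress varies linearly with radius: τ = T·r/J = 3840 × 0.0252 / 7.763×10^-6 = 1.246×10^7 Pa.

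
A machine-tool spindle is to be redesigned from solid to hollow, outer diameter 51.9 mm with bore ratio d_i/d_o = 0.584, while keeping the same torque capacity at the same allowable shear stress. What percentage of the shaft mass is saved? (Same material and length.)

28.4 %

Equal τ_max and T ⇒ the solid shaft needs d_s³ = d_o³(1−k⁴), so d_s = 51.9·(1−0.584⁴)^(1/3) = 49.80 mm.
Area ratio A_h/A_s = d_o²(1−k²)/d_s² = (1−k²)/(1−k⁴)^(2/3) = 0.7156.
Mass saving = 1 − 0.7156 = 28.4 %.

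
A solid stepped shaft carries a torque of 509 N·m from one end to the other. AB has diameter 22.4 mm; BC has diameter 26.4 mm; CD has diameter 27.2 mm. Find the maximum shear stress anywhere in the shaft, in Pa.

2.31e8 Pa

Under the same torque, τ_max = 16T/(πd³) is largest where d is smallest — segment AB (d = 22.4 mm).
τ_max = 16·509.0/(π·(0.0224)³) = 2.306×10^8 Pa.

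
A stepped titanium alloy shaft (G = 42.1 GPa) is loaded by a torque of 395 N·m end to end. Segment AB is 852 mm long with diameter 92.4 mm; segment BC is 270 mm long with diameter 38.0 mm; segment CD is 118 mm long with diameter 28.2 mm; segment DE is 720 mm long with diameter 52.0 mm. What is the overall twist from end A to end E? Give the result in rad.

J_AB = π(0.0924)⁴/32 = 7.16×10^-6 m⁴; J_BC = π(0.0380)⁴/32 = 2.05×10^-7 m⁴; J_CD = π(0.0282)⁴/32 = 6.21×10^-8 m⁴; J_DE = π(0.0520)⁴/32 = 7.18×10^-7 m⁴.
θ = (T/G)·Σ L_i/J_i = (395.0/42.1×10⁹)·(0.852/7.16×10^-6 + 0.270/2.05×10^-7 + 0.118/6.21×10^-8 + 0.720/7.18×10^-7) = 0.04074 rad.

0.0407 rad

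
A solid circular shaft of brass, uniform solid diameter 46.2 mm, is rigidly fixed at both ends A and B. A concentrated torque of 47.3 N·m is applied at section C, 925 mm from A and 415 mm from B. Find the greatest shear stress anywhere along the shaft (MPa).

1.69 MPa

With uniform GJ and both ends fixed, compatibility θ_AC = θ_CB gives T_A·a = T_B·b, together with T_A + T_B = T₀.
T_A = T₀·b/(a+b) = 47.30·415/1340 = 14.65 N·m; T_B = 32.65 N·m.
τ in each portion: τ_AC = 7.57×10^5 Pa, τ_CB = 1.69×10^6 Pa; maximum is in CB.
τ_max = T_CB·r/J = 32.65·0.0231/4.47×10^-7 = 1.686×10^6 Pa.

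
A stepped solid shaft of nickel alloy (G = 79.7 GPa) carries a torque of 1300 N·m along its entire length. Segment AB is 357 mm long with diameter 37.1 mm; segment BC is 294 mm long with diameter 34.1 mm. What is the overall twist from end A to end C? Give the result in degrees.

3.86°

J_AB = π(0.0371)⁴/32 = 1.86×10^-7 m⁴; J_BC = π(0.0341)⁴/32 = 1.33×10^-7 m⁴.
θ = (T/G)·Σ L_i/J_i = (1300/79.7×10⁹)·(0.357/1.86×10^-7 + 0.294/1.33×10^-7) = 0.06743 rad.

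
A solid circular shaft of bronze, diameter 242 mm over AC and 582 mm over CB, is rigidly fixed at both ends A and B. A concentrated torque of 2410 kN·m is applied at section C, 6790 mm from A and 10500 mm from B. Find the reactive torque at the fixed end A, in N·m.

Compatibility: T_A·a/J_AC = T_B·b/J_CB with T_A + T_B = T₀.
J_AC = 3.37×10^-4 m⁴, J_CB = 0.0113 m⁴, so T_A = T₀·(J_AC/a)/((J_AC/a)+(J_CB/b)) = 106500 N·m, T_B = 2.304e6 N·m.

106000 N·m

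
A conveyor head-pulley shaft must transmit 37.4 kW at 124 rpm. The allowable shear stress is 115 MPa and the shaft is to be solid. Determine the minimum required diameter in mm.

50.3 mm

ω = 2π·124/60 = 12.99 rad/s, so T = P/ω = 37.4×10³ / 12.99 = 2880 N·m.
For a solid shaft τ_max = 16T/(πd³), so d = (16T/(π τ_allow))^(1/3) = (16·2880/(π·1.15×10^8))^(1/3) = 0.05034 m.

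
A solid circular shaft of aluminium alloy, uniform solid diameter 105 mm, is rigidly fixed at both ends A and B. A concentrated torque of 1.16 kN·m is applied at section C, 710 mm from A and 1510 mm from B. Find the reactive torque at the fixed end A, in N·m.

With uniform GJ and both ends fixed, compatibility θ_AC = θ_CB gives T_A·a = T_B·b, together with T_A + T_B = T₀.
T_A = T₀·b/(a+b) = 1160·1510/2220 = 789.0 N·m; T_B = 371.0 N·m.

789 N·m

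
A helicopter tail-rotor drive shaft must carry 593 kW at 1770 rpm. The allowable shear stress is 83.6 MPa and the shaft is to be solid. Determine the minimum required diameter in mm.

58.0 mm

ω = 2π·1770/60 = 185.4 rad/s, so T = P/ω = 593×10³ / 185.4 = 3199 N·m.
For a solid shaft τ_max = 16T/(πd³), so d = (16T/(π τ_allow))^(1/3) = (16·3199/(π·8.36×10^7))^(1/3) = 0.05798 m.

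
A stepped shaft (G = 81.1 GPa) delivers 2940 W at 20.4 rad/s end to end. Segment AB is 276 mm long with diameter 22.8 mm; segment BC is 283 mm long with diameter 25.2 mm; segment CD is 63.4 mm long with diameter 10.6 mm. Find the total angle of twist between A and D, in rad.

0.122 rad

ω = 20.4 rad/s, so T = P/ω = 2940 / 20.40 = 144.1 N·m.
J_AB = π(0.0228)⁴/32 = 2.65×10^-8 m⁴; J_BC = π(0.0252)⁴/32 = 3.96×10^-8 m⁴; J_CD = π(0.0106)⁴/32 = 1.24×10^-9 m⁴.
θ = (T/G)·Σ L_i/J_i = (144.1/81.1×10⁹)·(0.276/2.65×10^-8 + 0.283/3.96×10^-8 + 0.0634/1.24×10^-9) = 0.1221 rad.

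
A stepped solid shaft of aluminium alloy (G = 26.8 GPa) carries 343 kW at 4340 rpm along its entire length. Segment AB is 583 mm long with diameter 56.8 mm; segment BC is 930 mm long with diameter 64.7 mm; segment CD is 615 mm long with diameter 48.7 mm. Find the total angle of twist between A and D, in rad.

ω = 2π·4340/60 = 454.5 rad/s, so T = P/ω = 343×10³ / 454.5 = 754.7 N·m.
J_AB = π(0.0568)⁴/32 = 1.02×10^-6 m⁴; J_BC = π(0.0647)⁴/32 = 1.72×10^-6 m⁴; J_CD = π(0.0487)⁴/32 = 5.52×10^-7 m⁴.
θ = (T/G)·Σ L_i/J_i = (754.7/26.8×10⁹)·(0.583/1.02×10^-6 + 0.930/1.72×10^-6 + 0.615/5.52×10^-7) = 0.06265 rad.

0.0627 rad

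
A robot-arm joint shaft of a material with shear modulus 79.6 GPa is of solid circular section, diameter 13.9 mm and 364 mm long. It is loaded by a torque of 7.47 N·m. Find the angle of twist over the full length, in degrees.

J = πd⁴/32 = π(0.0139)⁴/32 = 3.665×10^-9 m⁴.
θ = T·L/(G·J) = 7.470 × 0.364 / (79.6×10⁹ × 3.665×10^-9) = 9.321×10^-3 rad.

0.534°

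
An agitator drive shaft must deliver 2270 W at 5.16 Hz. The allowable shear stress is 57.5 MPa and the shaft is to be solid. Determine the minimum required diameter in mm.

ω = 2π·5.16 = 32.42 rad/s, so T = P/ω = 2270 / 32.42 = 70.02 N·m.
For a solid shaft τ_max = 16T/(πd³), so d = (16T/(π τ_allow))^(1/3) = (16·70.02/(π·5.75×10^7))^(1/3) = 0.01837 m.

18.4 mm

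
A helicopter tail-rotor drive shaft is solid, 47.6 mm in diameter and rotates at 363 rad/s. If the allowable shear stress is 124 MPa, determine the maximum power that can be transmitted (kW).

953 kW

J = πd⁴/32 = π(0.0476)⁴/32 = 5.040×10^-7 m⁴.
T_max = τ_allow·J/r = 1.24×10^8 × 5.040×10^-7 / 0.0238 = 2626 N·m.
ω = 363 rad/s, so P_max = T_max·ω = 9.532×10^5 W.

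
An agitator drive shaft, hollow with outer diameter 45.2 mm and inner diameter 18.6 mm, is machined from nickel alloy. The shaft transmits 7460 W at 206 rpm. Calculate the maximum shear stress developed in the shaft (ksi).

2.85 ksi

ω = 2π·206/60 = 21.57 rad/s, so T = P/ω = 7460 / 21.57 = 345.8 N·m.
J = π(d_o⁴ − d_i⁴)/32 = π(0.0452⁴ − 0.0186⁴)/32 = 3.980×10^-7 m⁴.
τ_max = T·r/J = 345.8 × 0.0226 / 3.980×10^-7 = 1.964×10^7 Pa.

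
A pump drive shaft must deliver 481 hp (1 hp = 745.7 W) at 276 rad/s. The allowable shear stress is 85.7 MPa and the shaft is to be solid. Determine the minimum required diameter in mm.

ω = 276 rad/s, so T = P/ω = 481×745.7 / 276.0 = 1300 N·m.
For a solid shaft τ_max = 16T/(πd³), so d = (16T/(π τ_allow))^(1/3) = (16·1300/(π·8.57×10^7))^(1/3) = 0.04259 m.

42.6 mm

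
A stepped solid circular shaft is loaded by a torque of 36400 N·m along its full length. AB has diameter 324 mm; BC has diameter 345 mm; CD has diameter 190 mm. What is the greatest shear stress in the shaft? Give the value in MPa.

27.0 MPa

Under the same torque, τ_max = 16T/(πd³) is largest where d is smallest — segment CD (d = 190 mm).
τ_max = 16·36400/(π·(0.190)³) = 2.703×10^7 Pa.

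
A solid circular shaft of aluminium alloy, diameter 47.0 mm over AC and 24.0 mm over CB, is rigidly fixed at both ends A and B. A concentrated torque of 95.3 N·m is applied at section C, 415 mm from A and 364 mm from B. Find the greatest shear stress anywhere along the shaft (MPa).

4.34 MPa

Compatibility: T_A·a/J_AC = T_B·b/J_CB with T_A + T_B = T₀.
J_AC = 4.79×10^-7 m⁴, J_CB = 3.26×10^-8 m⁴, so T_A = T₀·(J_AC/a)/((J_AC/a)+(J_CB/b)) = 88.44 N·m, T_B = 6.856 N·m.
τ in each portion: τ_AC = 4.34×10^6 Pa, τ_CB = 2.53×10^6 Pa; maximum is in AC.
τ_max = T_AC·r/J = 88.44·0.0235/4.79×10^-7 = 4.339×10^6 Pa.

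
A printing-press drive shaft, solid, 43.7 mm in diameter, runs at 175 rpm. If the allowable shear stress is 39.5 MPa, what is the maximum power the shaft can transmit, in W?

J = πd⁴/32 = π(0.0437)⁴/32 = 3.580×10^-7 m⁴.
T_max = τ_allow·J/r = 3.95×10^7 × 3.580×10^-7 / 0.0219 = 647.2 N·m.
ω = 2π·175/60 = 18.33 rad/s, so P_max = T_max·ω = 1.186×10^4 W.

11900 W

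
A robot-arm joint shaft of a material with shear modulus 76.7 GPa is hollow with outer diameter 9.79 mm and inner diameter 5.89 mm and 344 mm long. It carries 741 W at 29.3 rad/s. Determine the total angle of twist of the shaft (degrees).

8.29°

ω = 29.3 rad/s, so T = P/ω = 741 / 29.30 = 25.29 N·m.
J = π(d_o⁴ − d_i⁴)/32 = π(0.00979⁴ − 0.00589⁴)/32 = 7.837×10^-10 m⁴.
θ = T·L/(G·J) = 25.29 × 0.344 / (76.7×10⁹ × 7.837×10^-10) = 0.1447 rad.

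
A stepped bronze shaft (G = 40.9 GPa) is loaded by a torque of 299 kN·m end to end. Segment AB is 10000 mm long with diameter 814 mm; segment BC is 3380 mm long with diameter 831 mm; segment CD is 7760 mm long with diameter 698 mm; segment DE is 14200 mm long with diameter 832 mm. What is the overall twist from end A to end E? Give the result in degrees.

0.393°

J_AB = π(0.814)⁴/32 = 0.0431 m⁴; J_BC = π(0.831)⁴/32 = 0.0468 m⁴; J_CD = π(0.698)⁴/32 = 0.0233 m⁴; J_DE = π(0.832)⁴/32 = 0.0470 m⁴.
θ = (T/G)·Σ L_i/J_i = (299000/40.9×10⁹)·(10.0/0.0431 + 3.38/0.0468 + 7.76/0.0233 + 14.2/0.0470) = 6.865×10^-3 rad.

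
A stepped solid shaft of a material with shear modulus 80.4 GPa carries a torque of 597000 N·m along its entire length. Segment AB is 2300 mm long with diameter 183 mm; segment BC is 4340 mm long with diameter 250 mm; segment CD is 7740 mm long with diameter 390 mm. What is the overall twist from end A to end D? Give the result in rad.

J_AB = π(0.183)⁴/32 = 1.10×10^-4 m⁴; J_BC = π(0.250)⁴/32 = 3.83×10^-4 m⁴; J_CD = π(0.390)⁴/32 = 2.27×10^-3 m⁴.
θ = (T/G)·Σ L_i/J_i = (597000/80.4×10⁹)·(2.30/1.10×10^-4 + 4.34/3.83×10^-4 + 7.74/2.27×10^-3) = 0.2644 rad.

0.264 rad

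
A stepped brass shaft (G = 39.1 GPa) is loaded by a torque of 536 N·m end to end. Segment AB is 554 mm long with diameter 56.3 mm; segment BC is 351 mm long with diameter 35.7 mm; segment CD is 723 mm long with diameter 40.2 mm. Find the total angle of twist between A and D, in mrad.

76.5 mrad

J_AB = π(0.0563)⁴/32 = 9.86×10^-7 m⁴; J_BC = π(0.0357)⁴/32 = 1.59×10^-7 m⁴; J_CD = π(0.0402)⁴/32 = 2.56×10^-7 m⁴.
θ = (T/G)·Σ L_i/J_i = (536.0/39.1×10⁹)·(0.554/9.86×10^-7 + 0.351/1.59×10^-7 + 0.723/2.56×10^-7) = 0.07653 rad.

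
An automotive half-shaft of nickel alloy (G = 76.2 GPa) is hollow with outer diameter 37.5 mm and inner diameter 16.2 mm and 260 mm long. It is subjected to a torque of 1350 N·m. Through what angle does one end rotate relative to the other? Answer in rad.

J = π(d_o⁴ − d_i⁴)/32 = π(0.0375⁴ − 0.0162⁴)/32 = 1.874×10^-7 m⁴.
θ = T·L/(G·J) = 1350 × 0.260 / (76.2×10⁹ × 1.874×10^-7) = 0.02458 rad.

0.0246 rad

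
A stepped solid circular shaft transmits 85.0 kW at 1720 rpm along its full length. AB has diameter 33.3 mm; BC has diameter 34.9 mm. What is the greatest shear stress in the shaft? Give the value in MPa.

65.1 MPa

ω = 2π·1720/60 = 180.1 rad/s, so T = P/ω = 85.0×10³ / 180.1 = 471.9 N·m.
Under the same torque, τ_max = 16T/(πd³) is largest where d is smallest — segment AB (d = 33.3 mm).
τ_max = 16·471.9/(π·(0.0333)³) = 6.509×10^7 Pa.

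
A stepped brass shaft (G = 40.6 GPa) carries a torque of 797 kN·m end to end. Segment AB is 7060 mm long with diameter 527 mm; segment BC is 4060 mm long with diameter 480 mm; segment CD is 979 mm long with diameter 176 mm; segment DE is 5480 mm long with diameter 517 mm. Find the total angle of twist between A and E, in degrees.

J_AB = π(0.527)⁴/32 = 7.57×10^-3 m⁴; J_BC = π(0.480)⁴/32 = 5.21×10^-3 m⁴; J_CD = π(0.176)⁴/32 = 9.42×10^-5 m⁴; J_DE = π(0.517)⁴/32 = 7.01×10^-3 m⁴.
θ = (T/G)·Σ L_i/J_i = (797000/40.6×10⁹)·(7.06/7.57×10^-3 + 4.06/5.21×10^-3 + 0.979/9.42×10^-5 + 5.48/7.01×10^-3) = 0.2529 rad.

14.5°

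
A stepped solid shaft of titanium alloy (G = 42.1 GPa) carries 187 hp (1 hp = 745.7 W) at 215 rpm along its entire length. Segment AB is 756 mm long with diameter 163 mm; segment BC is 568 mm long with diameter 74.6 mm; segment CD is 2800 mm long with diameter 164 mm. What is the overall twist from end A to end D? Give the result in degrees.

2.00°

ω = 2π·215/60 = 22.51 rad/s, so T = P/ω = 187×745.7 / 22.51 = 6194 N·m.
J_AB = π(0.163)⁴/32 = 6.93×10^-5 m⁴; J_BC = π(0.0746)⁴/32 = 3.04×10^-6 m⁴; J_CD = π(0.164)⁴/32 = 7.10×10^-5 m⁴.
θ = (T/G)·Σ L_i/J_i = (6194/42.1×10⁹)·(0.756/6.93×10^-5 + 0.568/3.04×10^-6 + 2.80/7.10×10^-5) = 0.03489 rad.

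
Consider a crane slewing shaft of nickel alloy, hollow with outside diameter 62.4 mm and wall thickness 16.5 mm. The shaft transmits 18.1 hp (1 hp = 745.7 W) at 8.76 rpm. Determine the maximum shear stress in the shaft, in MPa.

324 MPa

ω = 2π·8.76/60 = 0.9173 rad/s, so T = P/ω = 18.1×745.7 / 0.9173 = 14710 N·m.
J = π(d_o⁴ − d_i⁴)/32 = π(0.0624⁴ − 0.0294⁴)/32 = 1.415×10^-6 m⁴.
τ_max = T·r/J = 14710 × 0.0312 / 1.415×10^-6 = 3.244×10^8 Pa.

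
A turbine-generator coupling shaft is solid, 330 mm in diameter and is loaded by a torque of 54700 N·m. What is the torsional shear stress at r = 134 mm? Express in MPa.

J = πd⁴/32 = π(0.330)⁴/32 = 1.164×10^-3 m⁴.
Shear stress varies linearly with radius: τ = T·r/J = 54700 × 0.134 / 1.164×10^-3 = 6.296×10^6 Pa.

6.30 MPa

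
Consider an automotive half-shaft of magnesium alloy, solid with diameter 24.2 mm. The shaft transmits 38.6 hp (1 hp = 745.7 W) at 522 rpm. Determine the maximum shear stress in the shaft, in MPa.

189 MPa

ω = 2π·522/60 = 54.66 rad/s, so T = P/ω = 38.6×745.7 / 54.66 = 526.6 N·m.
J = πd⁴/32 = π(0.0242)⁴/32 = 3.367×10^-8 m⁴.
τ_max = T·r/J = 526.6 × 0.0121 / 3.367×10^-8 = 1.892×10^8 Pa.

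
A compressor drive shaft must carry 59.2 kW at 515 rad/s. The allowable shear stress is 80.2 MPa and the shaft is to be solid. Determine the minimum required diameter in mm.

19.4 mm

ω = 515 rad/s, so T = P/ω = 59.2×10³ / 515.0 = 115.0 N·m.
For a solid shaft τ_max = 16T/(πd³), so d = (16T/(π τ_allow))^(1/3) = (16·115.0/(π·8.02×10^7))^(1/3) = 0.01940 m.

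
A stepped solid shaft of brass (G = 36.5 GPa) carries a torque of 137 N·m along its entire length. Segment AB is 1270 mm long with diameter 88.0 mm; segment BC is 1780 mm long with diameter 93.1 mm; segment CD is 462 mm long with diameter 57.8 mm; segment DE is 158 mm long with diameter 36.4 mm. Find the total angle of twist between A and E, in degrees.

0.386°

J_AB = π(0.0880)⁴/32 = 5.89×10^-6 m⁴; J_BC = π(0.0931)⁴/32 = 7.38×10^-6 m⁴; J_CD = π(0.0578)⁴/32 = 1.10×10^-6 m⁴; J_DE = π(0.0364)⁴/32 = 1.72×10^-7 m⁴.
θ = (T/G)·Σ L_i/J_i = (137.0/36.5×10⁹)·(1.27/5.89×10^-6 + 1.78/7.38×10^-6 + 0.462/1.10×10^-6 + 0.158/1.72×10^-7) = 6.739×10^-3 rad.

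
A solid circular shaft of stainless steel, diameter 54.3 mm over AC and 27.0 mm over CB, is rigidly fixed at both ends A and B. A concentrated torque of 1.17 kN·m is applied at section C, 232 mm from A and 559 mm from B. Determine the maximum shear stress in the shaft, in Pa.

3.63e7 Pa

Compatibility: T_A·a/J_AC = T_B·b/J_CB with T_A + T_B = T₀.
J_AC = 8.53×10^-7 m⁴, J_CB = 5.22×10^-8 m⁴, so T_A = T₀·(J_AC/a)/((J_AC/a)+(J_CB/b)) = 1141 N·m, T_B = 28.95 N·m.
τ in each portion: τ_AC = 3.63×10^7 Pa, τ_CB = 7.49×10^6 Pa; maximum is in AC.
τ_max = T_AC·r/J = 1141·0.0271/8.53×10^-7 = 3.630×10^7 Pa.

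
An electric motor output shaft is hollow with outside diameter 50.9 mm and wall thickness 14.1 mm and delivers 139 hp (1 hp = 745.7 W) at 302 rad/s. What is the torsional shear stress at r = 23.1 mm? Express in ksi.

ω = 302 rad/s, so T = P/ω = 139×745.7 / 302.0 = 343.2 N·m.
J = π(d_o⁴ − d_i⁴)/32 = π(0.0509⁴ − 0.0227⁴)/32 = 6.329×10^-7 m⁴.
Shear stress varies linearly with radius: τ = T·r/J = 343.2 × 0.0231 / 6.329×10^-7 = 1.253×10^7 Pa.

1.82 ksi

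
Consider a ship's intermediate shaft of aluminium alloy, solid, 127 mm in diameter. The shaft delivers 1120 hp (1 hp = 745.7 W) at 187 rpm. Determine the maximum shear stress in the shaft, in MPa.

106 MPa

ω = 2π·187/60 = 19.58 rad/s, so T = P/ω = 1120×745.7 / 19.58 = 42650 N·m.
J = πd⁴/32 = π(0.127)⁴/32 = 2.554×10^-5 m⁴.
τ_max = T·r/J = 42650 × 0.0635 / 2.554×10^-5 = 1.060×10^8 Pa.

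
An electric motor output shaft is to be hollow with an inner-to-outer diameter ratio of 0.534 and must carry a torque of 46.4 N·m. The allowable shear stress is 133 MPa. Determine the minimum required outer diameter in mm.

12.5 mm

For a hollow shaft with d_i/d_o = 0.534: τ_max = 16T/(π d_o³ (1−k⁴)), so d_o = [16T/(π τ_allow (1−k⁴))]^(1/3) = [16·46.40/(π·1.33×10^8·0.9187)]^(1/3) = 0.01246 m.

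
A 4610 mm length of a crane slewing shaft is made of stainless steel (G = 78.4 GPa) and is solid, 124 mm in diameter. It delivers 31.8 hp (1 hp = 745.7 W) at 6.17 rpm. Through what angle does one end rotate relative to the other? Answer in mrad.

ω = 2π·6.17/60 = 0.6461 rad/s, so T = P/ω = 31.8×745.7 / 0.6461 = 36700 N·m.
J = πd⁴/32 = π(0.124)⁴/32 = 2.321×10^-5 m⁴.
θ = T·L/(G·J) = 36700 × 4.61 / (78.4×10⁹ × 2.321×10^-5) = 0.09298 rad.

93.0 mrad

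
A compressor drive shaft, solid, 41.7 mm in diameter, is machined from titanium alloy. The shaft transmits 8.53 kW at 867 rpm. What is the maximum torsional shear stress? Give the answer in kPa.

6600 kPa

ω = 2π·867/60 = 90.79 rad/s, so T = P/ω = 8.53×10³ / 90.79 = 93.95 N·m.
J = πd⁴/32 = π(0.0417)⁴/32 = 2.969×10^-7 m⁴.
τ_max = T·r/J = 93.95 × 0.0209 / 2.969×10^-7 = 6.599×10^6 Pa.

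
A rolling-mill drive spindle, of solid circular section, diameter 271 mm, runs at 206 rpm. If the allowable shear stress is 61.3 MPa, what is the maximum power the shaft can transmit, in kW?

5170 kW

J = πd⁴/32 = π(0.271)⁴/32 = 5.295×10^-4 m⁴.
T_max = τ_allow·J/r = 6.13×10^7 × 5.295×10^-4 / 0.136 = 239600 N·m.
ω = 2π·206/60 = 21.57 rad/s, so P_max = T_max·ω = 5.168×10^6 W.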